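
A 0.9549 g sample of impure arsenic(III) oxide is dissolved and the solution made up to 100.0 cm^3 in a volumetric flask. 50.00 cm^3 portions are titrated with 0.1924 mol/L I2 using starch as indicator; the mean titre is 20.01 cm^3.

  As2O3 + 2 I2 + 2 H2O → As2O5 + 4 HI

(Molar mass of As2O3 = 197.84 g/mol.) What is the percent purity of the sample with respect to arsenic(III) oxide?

n(I2) per titration = 0.02001 × 0.1924 = 3.850 × 10^-3 mol
From the 1:2 ratio, n(As2O3) in each aliquot = 1/2 × 3.850 × 10^-3 = 1.925 × 10^-3 mol
n(As2O3) in the whole flask = 1.925 × 10^-3 × 100.0/50.00 = 3.850 × 10^-3 mol
mass of As2O3 = 3.850 × 10^-3 × 197.84 = 0.7617 g
% As2O3 = 0.7617 / 0.9549 × 100 = 79.76 %

79.76 %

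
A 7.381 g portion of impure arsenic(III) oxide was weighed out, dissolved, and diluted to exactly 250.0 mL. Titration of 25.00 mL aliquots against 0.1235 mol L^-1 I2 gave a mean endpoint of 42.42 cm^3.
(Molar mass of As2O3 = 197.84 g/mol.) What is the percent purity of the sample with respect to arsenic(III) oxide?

As2O3 + 2 I2 + 2 H2O → As2O5 + 4 HI
n(I2) per titration = 0.04242 × 0.1235 = 5.239 × 10^-3 mol
From the 1:2 ratio, n(As2O3) in each aliquot = 1/2 × 5.239 × 10^-3 = 2.619 × 10^-3 mol
n(As2O3) in the whole flask = 2.619 × 10^-3 × 250.0/25.00 = 0.02619 mol
mass of As2O3 = 0.02619 × 197.84 = 5.182 g
% As2O3 = 5.182 / 7.381 × 100 = 70.21 %

70.21 %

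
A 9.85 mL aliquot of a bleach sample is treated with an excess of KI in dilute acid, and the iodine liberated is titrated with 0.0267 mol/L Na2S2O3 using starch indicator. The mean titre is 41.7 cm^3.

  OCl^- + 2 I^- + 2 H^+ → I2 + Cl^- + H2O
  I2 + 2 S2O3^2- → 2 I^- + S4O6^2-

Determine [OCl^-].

n(S2O3^2-) = 0.0417 × 0.0267 = 1.11 × 10^-3 mol
n(I2) = n(S2O3^2-)/2 = 5.57 × 10^-4 mol
n(OCl^-) in the aliquot = 5.57 × 10^-4 mol (1:1 ratio)
[OCl^-] = 5.57 × 10^-4 / 0.00985 = 0.0565 mol/L

0.0565 mol/L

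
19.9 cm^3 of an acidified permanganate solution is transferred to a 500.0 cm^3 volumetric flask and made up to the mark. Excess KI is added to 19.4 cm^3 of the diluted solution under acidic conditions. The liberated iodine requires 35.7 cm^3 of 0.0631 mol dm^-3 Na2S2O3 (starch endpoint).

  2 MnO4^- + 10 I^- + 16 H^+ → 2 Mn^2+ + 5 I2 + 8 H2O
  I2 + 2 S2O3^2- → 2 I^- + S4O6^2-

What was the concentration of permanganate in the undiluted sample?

0.584 mol/L

n(S2O3^2-) = 0.0357 × 0.0631 = 2.25 × 10^-3 mol
n(I2) = n(S2O3^2-)/2 = 1.13 × 10^-3 mol
From the 2:5 ratio, n(MnO4^-) in the aliquot = 2/5 × 1.13 × 10^-3 = 4.51 × 10^-4 mol
[MnO4^-]_dilute = 4.51 × 10^-4 / 0.0194 = 0.0232 mol/L
[MnO4^-]_original = 0.0232 × 500.0/19.9 = 0.584 mol/L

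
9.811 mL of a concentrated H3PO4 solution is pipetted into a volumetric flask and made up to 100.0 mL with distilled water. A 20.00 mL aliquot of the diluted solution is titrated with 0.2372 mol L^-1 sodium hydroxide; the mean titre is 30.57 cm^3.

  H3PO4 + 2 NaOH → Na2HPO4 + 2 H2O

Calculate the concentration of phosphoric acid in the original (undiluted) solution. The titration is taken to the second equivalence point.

1.848 mol/L

n(NaOH) = 0.03057 × 0.2372 = 7.251 × 10^-3 mol
From the 1:2 ratio, n(H3PO4) in the aliquot = 1/2 × 7.251 × 10^-3 = 3.626 × 10^-3 mol
[H3PO4]_dilute = 3.626 × 10^-3 / 0.02000 = 0.1813 mol/L
Dilution factor = 100.0 / 9.811 = 10.19
[H3PO4]_stock = 0.1813 × 10.19 = 1.848 mol/L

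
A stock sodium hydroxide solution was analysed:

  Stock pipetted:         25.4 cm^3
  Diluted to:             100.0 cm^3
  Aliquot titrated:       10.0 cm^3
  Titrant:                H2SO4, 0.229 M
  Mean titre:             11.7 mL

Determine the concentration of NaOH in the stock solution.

2 NaOH + H2SO4 → Na2SO4 + 2 H2O
n(H2SO4) = 0.0117 × 0.229 = 2.68 × 10^-3 mol
From the 2:1 ratio, n(NaOH) in the aliquot = 2/1 × 2.68 × 10^-3 = 5.36 × 10^-3 mol
[NaOH]_dilute = 5.36 × 10^-3 / 0.0100 = 0.536 mol/L
Dilution factor = 100.0 / 25.4 = 3.937
[NaOH]_stock = 0.536 × 3.937 = 2.11 mol/L

2.11 M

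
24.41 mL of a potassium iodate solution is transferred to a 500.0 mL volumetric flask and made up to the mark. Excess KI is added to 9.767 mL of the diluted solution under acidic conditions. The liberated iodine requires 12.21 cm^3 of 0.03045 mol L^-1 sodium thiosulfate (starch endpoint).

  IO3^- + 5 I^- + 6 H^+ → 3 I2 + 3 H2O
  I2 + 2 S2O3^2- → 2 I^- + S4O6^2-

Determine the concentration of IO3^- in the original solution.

0.1300 mol/L

n(S2O3^2-) = 0.01221 × 0.03045 = 3.718 × 10^-4 mol
n(I2) = n(S2O3^2-)/2 = 1.859 × 10^-4 mol
From the 1:3 ratio, n(IO3^-) in the aliquot = 1/3 × 1.859 × 10^-4 = 6.197 × 10^-5 mol
[IO3^-]_dilute = 6.197 × 10^-5 / 0.009767 = 0.006344 mol/L
[IO3^-]_original = 0.006344 × 500.0/24.41 = 0.1300 mol/L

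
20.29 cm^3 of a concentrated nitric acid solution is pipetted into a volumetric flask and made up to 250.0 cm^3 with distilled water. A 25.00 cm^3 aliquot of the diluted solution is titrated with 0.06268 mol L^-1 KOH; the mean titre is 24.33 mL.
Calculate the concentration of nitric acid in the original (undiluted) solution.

HNO3 + KOH → KNO3 + H2O
n(KOH) = 0.02433 × 0.06268 = 1.525 × 10^-3 mol
n(HNO3) in the aliquot = 1.525 × 10^-3 mol (1:1 ratio)
[HNO3]_dilute = 1.525 × 10^-3 / 0.02500 = 0.06100 mol/L
Dilution factor = 250.0 / 20.29 = 12.32
[HNO3]_stock = 0.06100 × 12.32 = 0.7516 mol/L

0.7516 mol/L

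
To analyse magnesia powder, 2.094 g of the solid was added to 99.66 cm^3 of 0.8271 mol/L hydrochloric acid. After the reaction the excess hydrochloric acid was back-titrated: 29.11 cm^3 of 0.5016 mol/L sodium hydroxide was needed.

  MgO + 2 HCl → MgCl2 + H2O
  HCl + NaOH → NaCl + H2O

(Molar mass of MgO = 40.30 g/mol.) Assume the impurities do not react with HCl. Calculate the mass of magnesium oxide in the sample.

n(HCl) added = 0.09966 × 0.8271 = 0.08243 mol
n(NaOH) used in back-titration = 0.02911 × 0.5016 = 0.01460 mol
n(HCl) left over = 0.01460 mol (1:1 ratio)
n(HCl) consumed by analyte = 0.08243 − 0.01460 = 0.06783 mol
From the 1:2 ratio, n(MgO) = 1/2 × 0.06783 = 0.03391 mol
mass of MgO = 0.03391 × 40.30 = 1.367 g

1.367 g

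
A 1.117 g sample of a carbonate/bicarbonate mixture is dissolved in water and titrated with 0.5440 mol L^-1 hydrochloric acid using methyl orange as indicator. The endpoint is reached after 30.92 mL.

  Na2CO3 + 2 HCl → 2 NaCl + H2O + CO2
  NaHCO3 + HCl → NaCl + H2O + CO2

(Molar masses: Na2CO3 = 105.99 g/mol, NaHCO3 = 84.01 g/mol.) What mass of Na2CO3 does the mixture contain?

n(HCl) = 0.03092 × 0.5440 = 0.01682 mol
Let x = n(Na2CO3), y = n(NaHCO3).
Titrant: 2x + 1y = 0.01682;  mass: 105.99x + 84.01y = 1.117
Solving, x = 4.773 × 10^-3 mol, y = 7.274 × 10^-3 mol
mass of Na2CO3 = 4.773 × 10^-3 × 105.99 = 0.5059 g

0.5059 g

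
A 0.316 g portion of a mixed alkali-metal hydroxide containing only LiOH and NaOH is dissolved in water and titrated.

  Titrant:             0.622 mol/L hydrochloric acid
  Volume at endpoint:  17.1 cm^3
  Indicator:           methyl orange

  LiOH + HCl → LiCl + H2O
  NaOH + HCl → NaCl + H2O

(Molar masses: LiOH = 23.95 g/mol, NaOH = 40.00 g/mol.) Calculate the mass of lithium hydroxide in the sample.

n(HCl) = 0.0171 × 0.622 = 0.0106 mol
Let x = n(LiOH), y = n(NaOH).
Titrant: 1x + 1y = 0.0106;  mass: 23.95x + 40.00y = 0.316
Solving, x = 6.82 × 10^-3 mol, y = 3.82 × 10^-3 mol
mass of LiOH = 6.82 × 10^-3 × 23.95 = 0.163 g

0.163 g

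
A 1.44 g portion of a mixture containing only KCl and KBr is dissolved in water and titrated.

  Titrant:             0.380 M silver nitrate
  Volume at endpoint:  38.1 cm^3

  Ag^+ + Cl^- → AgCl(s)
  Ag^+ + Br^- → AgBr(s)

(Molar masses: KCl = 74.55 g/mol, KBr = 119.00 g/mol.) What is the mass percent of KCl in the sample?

32.9 %

n(AgNO3) = 0.0381 × 0.380 = 0.0145 mol
Let x = n(KCl), y = n(KBr).
Titrant: 1x + 1y = 0.0145;  mass: 74.55x + 119.00y = 1.44
Solving, x = 6.36 × 10^-3 mol, y = 8.11 × 10^-3 mol
mass of KCl = 6.36 × 10^-3 × 74.55 = 0.474 g
% KCl = 0.474 / 1.44 × 100 = 32.9 %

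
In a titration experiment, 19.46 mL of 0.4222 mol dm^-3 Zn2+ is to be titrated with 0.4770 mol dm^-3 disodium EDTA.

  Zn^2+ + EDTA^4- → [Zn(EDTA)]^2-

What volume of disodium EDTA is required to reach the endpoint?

n(Zn2+) = 0.01946 L × 0.4222 mol/L = 8.216 × 10^-3 mol
n(EDTA) = 8.216 × 10^-3 mol (1:1 stoichiometry)
V(EDTA) = 8.216 × 10^-3 mol / 0.4770 mol/L = 0.01722 L = 17.22 mL

17.22 mL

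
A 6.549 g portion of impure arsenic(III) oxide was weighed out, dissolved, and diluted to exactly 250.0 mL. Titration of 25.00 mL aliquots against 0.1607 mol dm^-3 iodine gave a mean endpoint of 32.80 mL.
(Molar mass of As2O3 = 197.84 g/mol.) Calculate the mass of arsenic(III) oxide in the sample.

5.214 g

As2O3 + 2 I2 + 2 H2O → As2O5 + 4 HI
n(I2) per titration = 0.03280 × 0.1607 = 5.271 × 10^-3 mol
From the 1:2 ratio, n(As2O3) in each aliquot = 1/2 × 5.271 × 10^-3 = 2.635 × 10^-3 mol
n(As2O3) in the whole flask = 2.635 × 10^-3 × 250.0/25.00 = 0.02635 mol
mass of As2O3 = 0.02635 × 197.84 = 5.214 g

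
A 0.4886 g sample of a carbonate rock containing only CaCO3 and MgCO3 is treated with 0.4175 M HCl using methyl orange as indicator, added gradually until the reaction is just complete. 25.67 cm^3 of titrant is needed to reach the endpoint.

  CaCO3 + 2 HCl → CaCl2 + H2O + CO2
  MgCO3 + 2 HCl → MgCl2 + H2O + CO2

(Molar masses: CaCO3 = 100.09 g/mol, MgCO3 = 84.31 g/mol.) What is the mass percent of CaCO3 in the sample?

n(HCl) = 0.02567 × 0.4175 = 0.01072 mol
Let x = n(CaCO3), y = n(MgCO3).
Titrant: 2x + 2y = 0.01072;  mass: 100.09x + 84.31y = 0.4886
Solving, x = 2.333 × 10^-3 mol, y = 3.026 × 10^-3 mol
mass of CaCO3 = 2.333 × 10^-3 × 100.09 = 0.2335 g
% CaCO3 = 0.2335 / 0.4886 × 100 = 47.79 %

47.79 %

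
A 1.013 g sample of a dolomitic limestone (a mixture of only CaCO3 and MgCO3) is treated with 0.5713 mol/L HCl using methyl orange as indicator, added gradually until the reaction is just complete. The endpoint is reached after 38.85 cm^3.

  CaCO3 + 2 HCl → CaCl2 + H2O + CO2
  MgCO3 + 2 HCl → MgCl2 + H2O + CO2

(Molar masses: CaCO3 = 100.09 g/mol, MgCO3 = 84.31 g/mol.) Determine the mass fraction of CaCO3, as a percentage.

48.44 %

n(HCl) = 0.03885 × 0.5713 = 0.02220 mol
Let x = n(CaCO3), y = n(MgCO3).
Titrant: 2x + 2y = 0.02220;  mass: 100.09x + 84.31y = 1.013
Solving, x = 4.903 × 10^-3 mol, y = 6.194 × 10^-3 mol
mass of CaCO3 = 4.903 × 10^-3 × 100.09 = 0.4907 g
% CaCO3 = 0.4907 / 1.013 × 100 = 48.44 %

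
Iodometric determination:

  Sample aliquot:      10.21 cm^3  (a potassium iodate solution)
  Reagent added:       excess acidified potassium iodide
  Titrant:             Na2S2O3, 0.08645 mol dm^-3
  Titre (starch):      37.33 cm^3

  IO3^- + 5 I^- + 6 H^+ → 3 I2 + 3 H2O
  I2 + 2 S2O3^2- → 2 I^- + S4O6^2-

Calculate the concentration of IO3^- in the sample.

0.05268 mol/L

n(S2O3^2-) = 0.03733 × 0.08645 = 3.227 × 10^-3 mol
n(I2) = n(S2O3^2-)/2 = 1.614 × 10^-3 mol
From the 1:3 ratio, n(IO3^-) in the aliquot = 1/3 × 1.614 × 10^-3 = 5.379 × 10^-4 mol
[IO3^-] = 5.379 × 10^-4 / 0.01021 = 0.05268 mol/L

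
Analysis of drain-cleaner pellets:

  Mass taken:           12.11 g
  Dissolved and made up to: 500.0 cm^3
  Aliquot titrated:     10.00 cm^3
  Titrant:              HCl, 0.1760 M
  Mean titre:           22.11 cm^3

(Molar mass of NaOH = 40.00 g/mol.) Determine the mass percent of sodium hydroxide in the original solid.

NaOH + HCl → NaCl + H2O
n(HCl) per titration = 0.02211 × 0.1760 = 3.891 × 10^-3 mol
n(NaOH) in each aliquot = 3.891 × 10^-3 mol (1:1 ratio)
n(NaOH) in the whole flask = 3.891 × 10^-3 × 500.0/10.00 = 0.1946 mol
mass of NaOH = 0.1946 × 40.00 = 7.783 g
% NaOH = 7.783 / 12.11 × 100 = 64.27 %

64.27 %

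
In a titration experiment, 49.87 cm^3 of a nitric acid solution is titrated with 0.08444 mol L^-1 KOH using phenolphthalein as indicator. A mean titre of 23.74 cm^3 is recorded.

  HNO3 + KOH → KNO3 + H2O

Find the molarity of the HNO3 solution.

0.04020 mol/L

n(KOH) = 0.02374 L × 0.08444 mol/L = 2.005 × 10^-3 mol
n(HNO3) = 2.005 × 10^-3 mol (1:1 mole ratio)
[HNO3] = 2.005 × 10^-3 mol / 0.04987 L = 0.04020 mol/L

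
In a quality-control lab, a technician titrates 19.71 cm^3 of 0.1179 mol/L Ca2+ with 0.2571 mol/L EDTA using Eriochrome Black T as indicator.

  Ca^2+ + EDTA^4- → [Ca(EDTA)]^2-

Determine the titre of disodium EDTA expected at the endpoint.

n(Ca2+) = 0.01971 L × 0.1179 mol/L = 2.324 × 10^-3 mol
n(EDTA) = 2.324 × 10^-3 mol (1:1 stoichiometry)
V(EDTA) = 2.324 × 10^-3 mol / 0.2571 mol/L = 0.009039 L = 9.039 mL

9.039 mL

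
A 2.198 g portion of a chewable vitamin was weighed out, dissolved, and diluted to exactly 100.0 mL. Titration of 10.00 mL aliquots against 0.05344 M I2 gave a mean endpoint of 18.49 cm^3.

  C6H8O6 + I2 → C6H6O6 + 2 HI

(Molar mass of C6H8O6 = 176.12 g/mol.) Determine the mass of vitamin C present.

1.740 g

n(I2) per titration = 0.01849 × 0.05344 = 9.881 × 10^-4 mol
n(C6H8O6) in each aliquot = 9.881 × 10^-4 mol (1:1 ratio)
n(C6H8O6) in the whole flask = 9.881 × 10^-4 × 100.0/10.00 = 9.881 × 10^-3 mol
mass of C6H8O6 = 9.881 × 10^-3 × 176.12 = 1.740 g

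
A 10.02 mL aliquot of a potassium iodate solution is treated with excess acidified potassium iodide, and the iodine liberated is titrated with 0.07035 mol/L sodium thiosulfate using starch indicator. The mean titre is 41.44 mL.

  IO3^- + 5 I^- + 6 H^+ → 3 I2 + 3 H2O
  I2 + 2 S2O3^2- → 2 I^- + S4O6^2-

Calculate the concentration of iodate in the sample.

n(S2O3^2-) = 0.04144 × 0.07035 = 2.915 × 10^-3 mol
n(I2) = n(S2O3^2-)/2 = 1.458 × 10^-3 mol
From the 1:3 ratio, n(IO3^-) in the aliquot = 1/3 × 1.458 × 10^-3 = 4.859 × 10^-4 mol
[IO3^-] = 4.859 × 10^-4 / 0.01002 = 0.04849 mol/L

0.04849 mol/L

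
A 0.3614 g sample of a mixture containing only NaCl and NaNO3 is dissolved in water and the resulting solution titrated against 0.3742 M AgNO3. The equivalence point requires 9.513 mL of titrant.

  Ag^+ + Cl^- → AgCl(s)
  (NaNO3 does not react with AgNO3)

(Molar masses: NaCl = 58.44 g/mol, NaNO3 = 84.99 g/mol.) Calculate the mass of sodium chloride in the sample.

0.2080 g

n(AgNO3) = 0.009513 × 0.3742 = 3.560 × 10^-3 mol
Let x = n(NaCl), y = n(NaNO3).
Titrant: 1x = 3.560 × 10^-3;  mass: 58.44x + 84.99y = 0.3614
Solving, x = 3.560 × 10^-3 mol, y = 1.805 × 10^-3 mol
mass of NaCl = 3.560 × 10^-3 × 58.44 = 0.2080 g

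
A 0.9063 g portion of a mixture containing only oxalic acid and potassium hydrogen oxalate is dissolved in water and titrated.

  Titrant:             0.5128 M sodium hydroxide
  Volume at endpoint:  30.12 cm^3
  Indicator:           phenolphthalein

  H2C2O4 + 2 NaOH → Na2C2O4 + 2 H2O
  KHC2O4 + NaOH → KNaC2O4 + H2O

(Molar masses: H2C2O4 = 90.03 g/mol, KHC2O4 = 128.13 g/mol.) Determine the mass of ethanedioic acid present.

n(NaOH) = 0.03012 × 0.5128 = 0.01545 mol
Let x = n(H2C2O4), y = n(KHC2O4).
Titrant: 2x + 1y = 0.01545;  mass: 90.03x + 128.13y = 0.9063
Solving, x = 6.453 × 10^-3 mol, y = 2.539 × 10^-3 mol
mass of H2C2O4 = 6.453 × 10^-3 × 90.03 = 0.5810 g

0.5810 g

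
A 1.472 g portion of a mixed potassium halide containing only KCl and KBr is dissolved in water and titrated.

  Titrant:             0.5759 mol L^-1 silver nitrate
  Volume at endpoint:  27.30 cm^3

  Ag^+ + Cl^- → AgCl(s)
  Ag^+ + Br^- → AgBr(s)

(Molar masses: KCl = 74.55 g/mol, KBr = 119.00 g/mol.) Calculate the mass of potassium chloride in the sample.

n(AgNO3) = 0.02730 × 0.5759 = 0.01572 mol
Let x = n(KCl), y = n(KBr).
Titrant: 1x + 1y = 0.01572;  mass: 74.55x + 119.00y = 1.472
Solving, x = 8.975 × 10^-3 mol, y = 6.747 × 10^-3 mol
mass of KCl = 8.975 × 10^-3 × 74.55 = 0.6691 g

0.6691 g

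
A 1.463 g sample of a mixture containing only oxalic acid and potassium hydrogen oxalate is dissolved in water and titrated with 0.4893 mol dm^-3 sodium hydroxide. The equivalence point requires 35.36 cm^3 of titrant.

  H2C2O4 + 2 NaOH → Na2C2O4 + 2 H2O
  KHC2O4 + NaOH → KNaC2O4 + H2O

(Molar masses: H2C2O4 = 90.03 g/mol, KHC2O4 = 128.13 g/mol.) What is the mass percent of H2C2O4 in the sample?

27.91 %

n(NaOH) = 0.03536 × 0.4893 = 0.01730 mol
Let x = n(H2C2O4), y = n(KHC2O4).
Titrant: 2x + 1y = 0.01730;  mass: 90.03x + 128.13y = 1.463
Solving, x = 4.535 × 10^-3 mol, y = 8.232 × 10^-3 mol
mass of H2C2O4 = 4.535 × 10^-3 × 90.03 = 0.4083 g
% H2C2O4 = 0.4083 / 1.463 × 100 = 27.91 %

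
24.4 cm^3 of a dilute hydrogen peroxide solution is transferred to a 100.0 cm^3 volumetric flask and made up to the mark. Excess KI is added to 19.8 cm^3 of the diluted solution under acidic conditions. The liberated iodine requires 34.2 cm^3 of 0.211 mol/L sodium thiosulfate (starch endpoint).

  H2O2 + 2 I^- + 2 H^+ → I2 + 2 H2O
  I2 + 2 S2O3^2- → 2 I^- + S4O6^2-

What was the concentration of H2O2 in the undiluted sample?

0.747 mol/L

n(S2O3^2-) = 0.0342 × 0.211 = 7.22 × 10^-3 mol
n(I2) = n(S2O3^2-)/2 = 3.61 × 10^-3 mol
n(H2O2) in the aliquot = 3.61 × 10^-3 mol (1:1 ratio)
[H2O2]_dilute = 3.61 × 10^-3 / 0.0198 = 0.182 mol/L
[H2O2]_original = 0.182 × 100.0/24.4 = 0.747 mol/L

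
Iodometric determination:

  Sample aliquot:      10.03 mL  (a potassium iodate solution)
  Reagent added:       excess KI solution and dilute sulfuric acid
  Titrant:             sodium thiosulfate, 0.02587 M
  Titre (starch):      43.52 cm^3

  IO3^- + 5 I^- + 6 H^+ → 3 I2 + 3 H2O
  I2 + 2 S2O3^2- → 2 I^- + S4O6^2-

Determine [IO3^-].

n(S2O3^2-) = 0.04352 × 0.02587 = 1.126 × 10^-3 mol
n(I2) = n(S2O3^2-)/2 = 5.629 × 10^-4 mol
From the 1:3 ratio, n(IO3^-) in the aliquot = 1/3 × 5.629 × 10^-4 = 1.876 × 10^-4 mol
[IO3^-] = 1.876 × 10^-4 / 0.01003 = 0.01871 mol/L

0.01871 M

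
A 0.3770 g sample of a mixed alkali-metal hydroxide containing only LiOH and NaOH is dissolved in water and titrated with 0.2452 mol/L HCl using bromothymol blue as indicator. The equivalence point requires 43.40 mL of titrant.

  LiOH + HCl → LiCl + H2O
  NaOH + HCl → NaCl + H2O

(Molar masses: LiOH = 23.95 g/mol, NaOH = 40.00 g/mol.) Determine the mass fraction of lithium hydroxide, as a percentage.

n(HCl) = 0.04340 × 0.2452 = 0.01064 mol
Let x = n(LiOH), y = n(NaOH).
Titrant: 1x + 1y = 0.01064;  mass: 23.95x + 40.00y = 0.3770
Solving, x = 3.032 × 10^-3 mol, y = 7.609 × 10^-3 mol
mass of LiOH = 3.032 × 10^-3 × 23.95 = 0.07262 g
% LiOH = 0.07262 / 0.3770 × 100 = 19.26 %

19.26 %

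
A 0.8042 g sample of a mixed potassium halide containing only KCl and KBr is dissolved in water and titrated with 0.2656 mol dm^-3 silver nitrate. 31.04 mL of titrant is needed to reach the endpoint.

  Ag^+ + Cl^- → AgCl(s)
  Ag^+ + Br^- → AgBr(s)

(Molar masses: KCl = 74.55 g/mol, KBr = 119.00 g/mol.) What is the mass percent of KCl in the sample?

36.88 %

n(AgNO3) = 0.03104 × 0.2656 = 8.244 × 10^-3 mol
Let x = n(KCl), y = n(KBr).
Titrant: 1x + 1y = 8.244 × 10^-3;  mass: 74.55x + 119.00y = 0.8042
Solving, x = 3.979 × 10^-3 mol, y = 4.265 × 10^-3 mol
mass of KCl = 3.979 × 10^-3 × 74.55 = 0.2966 g
% KCl = 0.2966 / 0.8042 × 100 = 36.88 %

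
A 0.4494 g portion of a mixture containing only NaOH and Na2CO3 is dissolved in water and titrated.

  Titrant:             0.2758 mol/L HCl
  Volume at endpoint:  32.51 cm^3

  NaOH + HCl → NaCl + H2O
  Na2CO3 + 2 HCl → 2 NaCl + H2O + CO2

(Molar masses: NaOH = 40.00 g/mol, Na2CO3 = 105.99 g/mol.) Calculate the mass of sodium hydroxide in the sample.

0.07931 g

n(HCl) = 0.03251 × 0.2758 = 8.966 × 10^-3 mol
Let x = n(NaOH), y = n(Na2CO3).
Titrant: 1x + 2y = 8.966 × 10^-3;  mass: 40.00x + 105.99y = 0.4494
Solving, x = 1.983 × 10^-3 mol, y = 3.492 × 10^-3 mol
mass of NaOH = 1.983 × 10^-3 × 40.00 = 0.07931 g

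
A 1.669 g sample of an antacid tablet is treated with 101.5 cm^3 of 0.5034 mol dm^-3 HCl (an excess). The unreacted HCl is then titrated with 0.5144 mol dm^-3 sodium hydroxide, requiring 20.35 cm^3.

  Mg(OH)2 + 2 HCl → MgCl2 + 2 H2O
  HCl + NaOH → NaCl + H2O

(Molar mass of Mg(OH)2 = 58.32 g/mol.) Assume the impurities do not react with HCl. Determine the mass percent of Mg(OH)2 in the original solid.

70.98 %

n(HCl) added = 0.1015 × 0.5034 = 0.05110 mol
n(NaOH) used in back-titration = 0.02035 × 0.5144 = 0.01047 mol
n(HCl) left over = 0.01047 mol (1:1 ratio)
n(HCl) consumed by analyte = 0.05110 − 0.01047 = 0.04063 mol
From the 1:2 ratio, n(Mg(OH)2) = 1/2 × 0.04063 = 0.02031 mol
mass of Mg(OH)2 = 0.02031 × 58.32 = 1.185 g
% Mg(OH)2 = 1.185 / 1.669 × 100 = 70.98 %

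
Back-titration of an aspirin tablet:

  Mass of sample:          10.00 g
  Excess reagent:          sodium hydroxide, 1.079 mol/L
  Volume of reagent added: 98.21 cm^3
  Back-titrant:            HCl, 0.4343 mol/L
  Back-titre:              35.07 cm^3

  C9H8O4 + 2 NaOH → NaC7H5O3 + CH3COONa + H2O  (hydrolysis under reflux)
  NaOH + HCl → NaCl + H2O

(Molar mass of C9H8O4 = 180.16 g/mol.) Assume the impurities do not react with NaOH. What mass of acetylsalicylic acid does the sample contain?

n(NaOH) added = 0.09821 × 1.079 = 0.1060 mol
n(HCl) used in back-titration = 0.03507 × 0.4343 = 0.01523 mol
n(NaOH) left over = 0.01523 mol (1:1 ratio)
n(NaOH) consumed by analyte = 0.1060 − 0.01523 = 0.09074 mol
From the 1:2 ratio, n(C9H8O4) = 1/2 × 0.09074 = 0.04537 mol
mass of C9H8O4 = 0.04537 × 180.16 = 8.174 g

8.174 g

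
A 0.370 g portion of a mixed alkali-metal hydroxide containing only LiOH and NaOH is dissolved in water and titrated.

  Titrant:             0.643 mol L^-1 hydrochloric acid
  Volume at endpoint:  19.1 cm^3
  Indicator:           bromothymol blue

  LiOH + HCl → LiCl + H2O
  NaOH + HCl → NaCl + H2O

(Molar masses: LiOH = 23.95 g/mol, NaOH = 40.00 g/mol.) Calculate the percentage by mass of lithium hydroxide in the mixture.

48.9 %

n(HCl) = 0.0191 × 0.643 = 0.0123 mol
Let x = n(LiOH), y = n(NaOH).
Titrant: 1x + 1y = 0.0123;  mass: 23.95x + 40.00y = 0.370
Solving, x = 7.55 × 10^-3 mol, y = 4.73 × 10^-3 mol
mass of LiOH = 7.55 × 10^-3 × 23.95 = 0.181 g
% LiOH = 0.181 / 0.370 × 100 = 48.9 %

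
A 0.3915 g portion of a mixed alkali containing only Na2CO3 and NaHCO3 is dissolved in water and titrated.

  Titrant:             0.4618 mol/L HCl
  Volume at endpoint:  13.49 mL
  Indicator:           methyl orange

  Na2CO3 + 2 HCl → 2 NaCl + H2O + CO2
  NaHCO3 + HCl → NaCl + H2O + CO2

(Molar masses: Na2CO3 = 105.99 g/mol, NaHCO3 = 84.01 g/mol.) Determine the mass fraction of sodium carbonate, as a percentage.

n(HCl) = 0.01349 × 0.4618 = 6.230 × 10^-3 mol
Let x = n(Na2CO3), y = n(NaHCO3).
Titrant: 2x + 1y = 6.230 × 10^-3;  mass: 105.99x + 84.01y = 0.3915
Solving, x = 2.126 × 10^-3 mol, y = 1.978 × 10^-3 mol
mass of Na2CO3 = 2.126 × 10^-3 × 105.99 = 0.2253 g
% Na2CO3 = 0.2253 / 0.3915 × 100 = 57.55 %

57.55 %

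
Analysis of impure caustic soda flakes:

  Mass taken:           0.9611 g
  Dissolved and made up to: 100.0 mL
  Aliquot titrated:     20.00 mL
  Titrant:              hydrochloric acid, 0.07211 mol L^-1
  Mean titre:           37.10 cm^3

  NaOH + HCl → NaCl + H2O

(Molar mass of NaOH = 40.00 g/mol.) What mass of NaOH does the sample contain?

0.5351 g

n(HCl) per titration = 0.03710 × 0.07211 = 2.675 × 10^-3 mol
n(NaOH) in each aliquot = 2.675 × 10^-3 mol (1:1 ratio)
n(NaOH) in the whole flask = 2.675 × 10^-3 × 100.0/20.00 = 0.01338 mol
mass of NaOH = 0.01338 × 40.00 = 0.5351 g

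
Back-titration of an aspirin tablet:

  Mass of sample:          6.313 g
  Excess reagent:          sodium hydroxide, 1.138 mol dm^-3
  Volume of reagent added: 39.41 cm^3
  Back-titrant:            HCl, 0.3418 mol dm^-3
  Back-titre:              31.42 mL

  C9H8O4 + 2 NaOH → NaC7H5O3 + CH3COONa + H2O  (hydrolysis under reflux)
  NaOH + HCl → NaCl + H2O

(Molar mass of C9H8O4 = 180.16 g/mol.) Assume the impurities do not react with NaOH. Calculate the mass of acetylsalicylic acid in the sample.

n(NaOH) added = 0.03941 × 1.138 = 0.04485 mol
n(HCl) used in back-titration = 0.03142 × 0.3418 = 0.01074 mol
n(NaOH) left over = 0.01074 mol (1:1 ratio)
n(NaOH) consumed by analyte = 0.04485 − 0.01074 = 0.03411 mol
From the 1:2 ratio, n(C9H8O4) = 1/2 × 0.03411 = 0.01705 mol
mass of C9H8O4 = 0.01705 × 180.16 = 3.073 g

3.073 g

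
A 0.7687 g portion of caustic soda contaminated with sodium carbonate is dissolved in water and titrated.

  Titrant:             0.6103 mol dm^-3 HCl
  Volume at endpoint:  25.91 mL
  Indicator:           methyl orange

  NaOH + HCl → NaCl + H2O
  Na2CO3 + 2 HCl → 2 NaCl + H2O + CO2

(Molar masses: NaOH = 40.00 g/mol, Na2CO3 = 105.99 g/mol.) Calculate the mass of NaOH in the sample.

n(HCl) = 0.02591 × 0.6103 = 0.01581 mol
Let x = n(NaOH), y = n(Na2CO3).
Titrant: 1x + 2y = 0.01581;  mass: 40.00x + 105.99y = 0.7687
Solving, x = 5.333 × 10^-3 mol, y = 5.240 × 10^-3 mol
mass of NaOH = 5.333 × 10^-3 × 40.00 = 0.2133 g

0.2133 g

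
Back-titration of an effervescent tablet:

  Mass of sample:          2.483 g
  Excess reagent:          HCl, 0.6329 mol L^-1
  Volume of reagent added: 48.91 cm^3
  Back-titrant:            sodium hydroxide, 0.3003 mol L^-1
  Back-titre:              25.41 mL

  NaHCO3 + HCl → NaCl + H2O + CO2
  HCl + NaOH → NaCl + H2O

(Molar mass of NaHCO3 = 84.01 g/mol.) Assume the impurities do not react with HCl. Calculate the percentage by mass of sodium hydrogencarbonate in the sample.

78.92 %

n(HCl) added = 0.04891 × 0.6329 = 0.03096 mol
n(NaOH) used in back-titration = 0.02541 × 0.3003 = 7.631 × 10^-3 mol
n(HCl) left over = 7.631 × 10^-3 mol (1:1 ratio)
n(HCl) consumed by analyte = 0.03096 − 7.631 × 10^-3 = 0.02332 mol
n(NaHCO3) = 0.02332 mol (1:1 ratio)
mass of NaHCO3 = 0.02332 × 84.01 = 1.959 g
% NaHCO3 = 1.959 / 2.483 × 100 = 78.92 %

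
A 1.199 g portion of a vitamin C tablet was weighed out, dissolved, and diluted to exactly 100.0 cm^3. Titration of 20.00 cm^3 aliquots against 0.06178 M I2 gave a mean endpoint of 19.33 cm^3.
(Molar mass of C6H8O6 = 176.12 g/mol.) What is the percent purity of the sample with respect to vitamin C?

87.71 %

C6H8O6 + I2 → C6H6O6 + 2 HI
n(I2) per titration = 0.01933 × 0.06178 = 1.194 × 10^-3 mol
n(C6H8O6) in each aliquot = 1.194 × 10^-3 mol (1:1 ratio)
n(C6H8O6) in the whole flask = 1.194 × 10^-3 × 100.0/20.00 = 5.971 × 10^-3 mol
mass of C6H8O6 = 5.971 × 10^-3 × 176.12 = 1.052 g
% C6H8O6 = 1.052 / 1.199 × 100 = 87.71 %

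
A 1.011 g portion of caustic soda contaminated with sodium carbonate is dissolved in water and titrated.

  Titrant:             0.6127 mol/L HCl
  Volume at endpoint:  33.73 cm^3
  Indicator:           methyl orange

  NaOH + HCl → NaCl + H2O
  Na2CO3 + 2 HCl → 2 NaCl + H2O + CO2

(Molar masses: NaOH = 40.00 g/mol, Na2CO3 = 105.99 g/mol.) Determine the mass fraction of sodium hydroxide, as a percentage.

25.64 %

n(HCl) = 0.03373 × 0.6127 = 0.02067 mol
Let x = n(NaOH), y = n(Na2CO3).
Titrant: 1x + 2y = 0.02067;  mass: 40.00x + 105.99y = 1.011
Solving, x = 6.481 × 10^-3 mol, y = 7.093 × 10^-3 mol
mass of NaOH = 6.481 × 10^-3 × 40.00 = 0.2592 g
% NaOH = 0.2592 / 1.011 × 100 = 25.64 %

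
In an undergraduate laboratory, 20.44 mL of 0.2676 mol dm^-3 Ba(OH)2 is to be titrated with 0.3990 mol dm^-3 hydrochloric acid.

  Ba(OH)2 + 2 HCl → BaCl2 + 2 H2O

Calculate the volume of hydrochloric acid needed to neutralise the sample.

n(Ba(OH)2) = 0.02044 L × 0.2676 mol/L = 5.470 × 10^-3 mol
From the 2:1 stoichiometry, n(HCl) = 2/1 × 5.470 × 10^-3 = 0.01094 mol
V(HCl) = 0.01094 mol / 0.3990 mol/L = 0.02742 L = 27.42 mL

27.42 mL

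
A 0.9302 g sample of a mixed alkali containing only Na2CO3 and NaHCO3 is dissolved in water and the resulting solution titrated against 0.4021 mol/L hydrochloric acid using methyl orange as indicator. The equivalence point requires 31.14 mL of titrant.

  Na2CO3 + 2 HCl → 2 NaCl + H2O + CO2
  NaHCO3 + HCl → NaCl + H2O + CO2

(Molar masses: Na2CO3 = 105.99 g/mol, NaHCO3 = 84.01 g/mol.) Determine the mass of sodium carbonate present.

n(HCl) = 0.03114 × 0.4021 = 0.01252 mol
Let x = n(Na2CO3), y = n(NaHCO3).
Titrant: 2x + 1y = 0.01252;  mass: 105.99x + 84.01y = 0.9302
Solving, x = 1.962 × 10^-3 mol, y = 8.597 × 10^-3 mol
mass of Na2CO3 = 1.962 × 10^-3 × 105.99 = 0.2080 g

0.2080 g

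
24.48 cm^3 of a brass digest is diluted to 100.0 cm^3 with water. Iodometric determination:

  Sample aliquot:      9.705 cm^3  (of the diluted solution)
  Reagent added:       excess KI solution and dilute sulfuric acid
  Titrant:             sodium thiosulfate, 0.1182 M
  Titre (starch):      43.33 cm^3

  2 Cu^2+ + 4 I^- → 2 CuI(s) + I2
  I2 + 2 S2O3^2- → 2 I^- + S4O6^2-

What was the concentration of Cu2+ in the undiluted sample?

n(S2O3^2-) = 0.04333 × 0.1182 = 5.122 × 10^-3 mol
n(I2) = n(S2O3^2-)/2 = 2.561 × 10^-3 mol
From the 2:1 ratio, n(Cu2+) in the aliquot = 2/1 × 2.561 × 10^-3 = 5.122 × 10^-3 mol
[Cu2+]_dilute = 5.122 × 10^-3 / 0.009705 = 0.5277 mol/L
[Cu2+]_original = 0.5277 × 100.0/24.48 = 2.156 mol/L

2.156 M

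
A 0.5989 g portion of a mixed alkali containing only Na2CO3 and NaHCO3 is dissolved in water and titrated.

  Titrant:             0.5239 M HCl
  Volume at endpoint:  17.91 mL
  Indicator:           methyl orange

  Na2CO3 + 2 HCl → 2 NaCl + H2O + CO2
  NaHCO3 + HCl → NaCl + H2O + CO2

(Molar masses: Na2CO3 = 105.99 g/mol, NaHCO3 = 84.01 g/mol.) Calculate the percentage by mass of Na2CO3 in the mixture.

n(HCl) = 0.01791 × 0.5239 = 9.383 × 10^-3 mol
Let x = n(Na2CO3), y = n(NaHCO3).
Titrant: 2x + 1y = 9.383 × 10^-3;  mass: 105.99x + 84.01y = 0.5989
Solving, x = 3.053 × 10^-3 mol, y = 3.277 × 10^-3 mol
mass of Na2CO3 = 3.053 × 10^-3 × 105.99 = 0.3236 g
% Na2CO3 = 0.3236 / 0.5989 × 100 = 54.03 %

54.03 %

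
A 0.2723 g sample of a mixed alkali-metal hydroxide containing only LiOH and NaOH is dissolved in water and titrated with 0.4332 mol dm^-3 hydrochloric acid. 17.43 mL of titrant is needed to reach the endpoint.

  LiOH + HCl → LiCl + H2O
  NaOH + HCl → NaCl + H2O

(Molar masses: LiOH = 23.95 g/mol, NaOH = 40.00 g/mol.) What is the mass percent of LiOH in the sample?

16.29 %

n(HCl) = 0.01743 × 0.4332 = 7.551 × 10^-3 mol
Let x = n(LiOH), y = n(NaOH).
Titrant: 1x + 1y = 7.551 × 10^-3;  mass: 23.95x + 40.00y = 0.2723
Solving, x = 1.852 × 10^-3 mol, y = 5.699 × 10^-3 mol
mass of LiOH = 1.852 × 10^-3 × 23.95 = 0.04436 g
% LiOH = 0.04436 / 0.2723 × 100 = 16.29 %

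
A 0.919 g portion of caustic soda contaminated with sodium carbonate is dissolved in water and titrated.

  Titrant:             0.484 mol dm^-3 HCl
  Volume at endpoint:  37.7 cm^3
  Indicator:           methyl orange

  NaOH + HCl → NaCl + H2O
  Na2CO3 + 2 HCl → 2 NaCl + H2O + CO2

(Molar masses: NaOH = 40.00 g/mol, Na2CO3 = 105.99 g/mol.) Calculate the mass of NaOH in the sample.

n(HCl) = 0.0377 × 0.484 = 0.0182 mol
Let x = n(NaOH), y = n(Na2CO3).
Titrant: 1x + 2y = 0.0182;  mass: 40.00x + 105.99y = 0.919
Solving, x = 3.69 × 10^-3 mol, y = 7.28 × 10^-3 mol
mass of NaOH = 3.69 × 10^-3 × 40.00 = 0.148 g

0.148 g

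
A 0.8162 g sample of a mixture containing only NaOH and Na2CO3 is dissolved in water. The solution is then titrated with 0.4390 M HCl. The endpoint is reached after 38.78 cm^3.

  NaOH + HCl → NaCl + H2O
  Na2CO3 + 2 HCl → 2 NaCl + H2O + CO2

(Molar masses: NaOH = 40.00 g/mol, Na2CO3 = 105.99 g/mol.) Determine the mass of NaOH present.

0.2647 g

n(HCl) = 0.03878 × 0.4390 = 0.01702 mol
Let x = n(NaOH), y = n(Na2CO3).
Titrant: 1x + 2y = 0.01702;  mass: 40.00x + 105.99y = 0.8162
Solving, x = 6.619 × 10^-3 mol, y = 5.203 × 10^-3 mol
mass of NaOH = 6.619 × 10^-3 × 40.00 = 0.2647 g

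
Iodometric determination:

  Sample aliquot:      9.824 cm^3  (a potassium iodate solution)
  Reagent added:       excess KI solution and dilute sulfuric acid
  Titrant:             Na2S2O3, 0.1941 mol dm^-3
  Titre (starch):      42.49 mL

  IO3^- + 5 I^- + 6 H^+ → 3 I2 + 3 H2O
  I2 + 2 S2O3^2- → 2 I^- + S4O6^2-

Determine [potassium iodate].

n(S2O3^2-) = 0.04249 × 0.1941 = 8.247 × 10^-3 mol
n(I2) = n(S2O3^2-)/2 = 4.124 × 10^-3 mol
From the 1:3 ratio, n(IO3^-) in the aliquot = 1/3 × 4.124 × 10^-3 = 1.375 × 10^-3 mol
[IO3^-] = 1.375 × 10^-3 / 0.009824 = 0.1399 mol/L

0.1399 mol/L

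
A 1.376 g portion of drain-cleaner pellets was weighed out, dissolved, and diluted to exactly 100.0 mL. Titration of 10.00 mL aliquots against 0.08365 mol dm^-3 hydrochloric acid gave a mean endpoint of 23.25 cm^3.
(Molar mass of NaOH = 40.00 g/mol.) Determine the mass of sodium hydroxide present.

0.7779 g

NaOH + HCl → NaCl + H2O
n(HCl) per titration = 0.02325 × 0.08365 = 1.945 × 10^-3 mol
n(NaOH) in each aliquot = 1.945 × 10^-3 mol (1:1 ratio)
n(NaOH) in the whole flask = 1.945 × 10^-3 × 100.0/10.00 = 0.01945 mol
mass of NaOH = 0.01945 × 40.00 = 0.7779 g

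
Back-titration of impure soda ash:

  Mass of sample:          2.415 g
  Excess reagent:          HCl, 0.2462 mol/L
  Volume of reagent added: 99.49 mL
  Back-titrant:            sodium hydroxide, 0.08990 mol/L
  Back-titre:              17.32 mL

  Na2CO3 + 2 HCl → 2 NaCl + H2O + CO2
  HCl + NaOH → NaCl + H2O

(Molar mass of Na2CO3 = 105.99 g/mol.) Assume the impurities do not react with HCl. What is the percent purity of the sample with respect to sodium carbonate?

n(HCl) added = 0.09949 × 0.2462 = 0.02449 mol
n(NaOH) used in back-titration = 0.01732 × 0.08990 = 1.557 × 10^-3 mol
n(HCl) left over = 1.557 × 10^-3 mol (1:1 ratio)
n(HCl) consumed by analyte = 0.02449 − 1.557 × 10^-3 = 0.02294 mol
From the 1:2 ratio, n(Na2CO3) = 1/2 × 0.02294 = 0.01147 mol
mass of Na2CO3 = 0.01147 × 105.99 = 1.216 g
% Na2CO3 = 1.216 / 2.415 × 100 = 50.33 %

50.33 %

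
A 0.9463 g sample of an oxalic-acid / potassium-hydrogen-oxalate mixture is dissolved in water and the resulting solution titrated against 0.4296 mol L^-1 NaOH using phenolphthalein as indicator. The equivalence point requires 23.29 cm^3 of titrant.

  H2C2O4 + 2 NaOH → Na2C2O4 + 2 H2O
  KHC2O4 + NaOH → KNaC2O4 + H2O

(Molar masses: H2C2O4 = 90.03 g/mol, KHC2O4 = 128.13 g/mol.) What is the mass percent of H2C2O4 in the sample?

n(NaOH) = 0.02329 × 0.4296 = 0.01001 mol
Let x = n(H2C2O4), y = n(KHC2O4).
Titrant: 2x + 1y = 0.01001;  mass: 90.03x + 128.13y = 0.9463
Solving, x = 2.019 × 10^-3 mol, y = 5.967 × 10^-3 mol
mass of H2C2O4 = 2.019 × 10^-3 × 90.03 = 0.1818 g
% H2C2O4 = 0.1818 / 0.9463 × 100 = 19.21 %

19.21 %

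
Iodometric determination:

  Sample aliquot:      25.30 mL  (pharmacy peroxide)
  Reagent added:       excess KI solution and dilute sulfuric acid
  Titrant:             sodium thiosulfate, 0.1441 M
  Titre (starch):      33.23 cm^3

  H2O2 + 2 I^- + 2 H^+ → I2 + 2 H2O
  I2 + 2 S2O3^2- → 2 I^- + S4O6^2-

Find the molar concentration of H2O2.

n(S2O3^2-) = 0.03323 × 0.1441 = 4.788 × 10^-3 mol
n(I2) = n(S2O3^2-)/2 = 2.394 × 10^-3 mol
n(H2O2) in the aliquot = 2.394 × 10^-3 mol (1:1 ratio)
[H2O2] = 2.394 × 10^-3 / 0.02530 = 0.09463 mol/L

0.09463 M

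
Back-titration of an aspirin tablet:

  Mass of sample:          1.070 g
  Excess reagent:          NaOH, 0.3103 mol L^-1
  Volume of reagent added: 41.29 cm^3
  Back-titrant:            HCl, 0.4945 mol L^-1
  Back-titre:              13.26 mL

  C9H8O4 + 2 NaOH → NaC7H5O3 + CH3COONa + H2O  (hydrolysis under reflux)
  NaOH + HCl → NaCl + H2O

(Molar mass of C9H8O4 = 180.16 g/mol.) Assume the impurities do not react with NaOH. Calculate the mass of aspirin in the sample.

n(NaOH) added = 0.04129 × 0.3103 = 0.01281 mol
n(HCl) used in back-titration = 0.01326 × 0.4945 = 6.557 × 10^-3 mol
n(NaOH) left over = 6.557 × 10^-3 mol (1:1 ratio)
n(NaOH) consumed by analyte = 0.01281 − 6.557 × 10^-3 = 6.255 × 10^-3 mol
From the 1:2 ratio, n(C9H8O4) = 1/2 × 6.255 × 10^-3 = 3.128 × 10^-3 mol
mass of C9H8O4 = 3.128 × 10^-3 × 180.16 = 0.5635 g

0.5635 g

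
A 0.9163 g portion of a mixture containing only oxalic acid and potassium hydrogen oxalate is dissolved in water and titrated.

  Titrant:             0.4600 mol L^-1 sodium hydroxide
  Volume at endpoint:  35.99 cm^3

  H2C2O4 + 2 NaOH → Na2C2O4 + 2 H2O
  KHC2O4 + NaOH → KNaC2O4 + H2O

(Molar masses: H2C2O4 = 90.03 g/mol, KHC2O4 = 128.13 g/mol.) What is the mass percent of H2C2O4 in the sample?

71.22 %

n(NaOH) = 0.03599 × 0.4600 = 0.01656 mol
Let x = n(H2C2O4), y = n(KHC2O4).
Titrant: 2x + 1y = 0.01656;  mass: 90.03x + 128.13y = 0.9163
Solving, x = 7.249 × 10^-3 mol, y = 2.058 × 10^-3 mol
mass of H2C2O4 = 7.249 × 10^-3 × 90.03 = 0.6526 g
% H2C2O4 = 0.6526 / 0.9163 × 100 = 71.22 %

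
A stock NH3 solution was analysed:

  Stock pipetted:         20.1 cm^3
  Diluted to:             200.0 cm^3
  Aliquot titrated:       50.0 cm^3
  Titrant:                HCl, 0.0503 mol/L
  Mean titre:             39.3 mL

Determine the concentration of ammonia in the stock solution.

0.393 mol/L

NH3 + HCl → NH4Cl
n(HCl) = 0.0393 × 0.0503 = 1.98 × 10^-3 mol
n(NH3) in the aliquot = 1.98 × 10^-3 mol (1:1 ratio)
[NH3]_dilute = 1.98 × 10^-3 / 0.0500 = 0.0395 mol/L
Dilution factor = 200.0 / 20.1 = 9.950
[NH3]_stock = 0.0395 × 9.950 = 0.393 mol/L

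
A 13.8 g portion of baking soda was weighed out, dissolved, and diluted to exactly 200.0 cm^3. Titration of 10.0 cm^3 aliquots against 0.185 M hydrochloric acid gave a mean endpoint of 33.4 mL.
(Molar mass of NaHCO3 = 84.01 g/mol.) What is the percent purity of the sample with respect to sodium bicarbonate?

NaHCO3 + HCl → NaCl + H2O + CO2
n(HCl) per titration = 0.0334 × 0.185 = 6.18 × 10^-3 mol
n(NaHCO3) in each aliquot = 6.18 × 10^-3 mol (1:1 ratio)
n(NaHCO3) in the whole flask = 6.18 × 10^-3 × 200.0/10.0 = 0.124 mol
mass of NaHCO3 = 0.124 × 84.01 = 10.4 g
% NaHCO3 = 10.4 / 13.8 × 100 = 75.2 %

75.2 %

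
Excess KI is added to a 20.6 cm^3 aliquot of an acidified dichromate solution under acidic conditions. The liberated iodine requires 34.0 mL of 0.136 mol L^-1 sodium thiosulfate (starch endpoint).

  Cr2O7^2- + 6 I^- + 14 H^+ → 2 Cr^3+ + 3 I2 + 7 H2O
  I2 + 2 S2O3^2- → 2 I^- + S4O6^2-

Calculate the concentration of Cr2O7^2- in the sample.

0.0374 mol/L

n(S2O3^2-) = 0.0340 × 0.136 = 4.62 × 10^-3 mol
n(I2) = n(S2O3^2-)/2 = 2.31 × 10^-3 mol
From the 1:3 ratio, n(Cr2O7^2-) in the aliquot = 1/3 × 2.31 × 10^-3 = 7.71 × 10^-4 mol
[Cr2O7^2-] = 7.71 × 10^-4 / 0.0206 = 0.0374 mol/L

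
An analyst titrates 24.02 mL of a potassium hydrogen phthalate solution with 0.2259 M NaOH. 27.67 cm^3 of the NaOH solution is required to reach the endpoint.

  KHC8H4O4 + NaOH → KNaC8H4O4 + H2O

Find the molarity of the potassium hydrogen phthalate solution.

n(NaOH) = 0.02767 L × 0.2259 mol/L = 6.251 × 10^-3 mol
n(KHC8H4O4) = 6.251 × 10^-3 mol (1:1 mole ratio)
[KHC8H4O4] = 6.251 × 10^-3 mol / 0.02402 L = 0.2602 mol/L

0.2602 M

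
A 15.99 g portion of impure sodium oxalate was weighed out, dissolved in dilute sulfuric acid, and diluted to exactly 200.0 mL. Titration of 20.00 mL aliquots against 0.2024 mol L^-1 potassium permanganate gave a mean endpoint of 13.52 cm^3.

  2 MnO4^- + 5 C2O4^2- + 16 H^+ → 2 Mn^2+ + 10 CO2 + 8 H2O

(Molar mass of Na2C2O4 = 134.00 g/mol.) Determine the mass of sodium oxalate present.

9.167 g

n(KMnO4) per titration = 0.01352 × 0.2024 = 2.736 × 10^-3 mol
From the 5:2 ratio, n(Na2C2O4) in each aliquot = 5/2 × 2.736 × 10^-3 = 6.841 × 10^-3 mol
n(Na2C2O4) in the whole flask = 6.841 × 10^-3 × 200.0/20.00 = 0.06841 mol
mass of Na2C2O4 = 0.06841 × 134.00 = 9.167 g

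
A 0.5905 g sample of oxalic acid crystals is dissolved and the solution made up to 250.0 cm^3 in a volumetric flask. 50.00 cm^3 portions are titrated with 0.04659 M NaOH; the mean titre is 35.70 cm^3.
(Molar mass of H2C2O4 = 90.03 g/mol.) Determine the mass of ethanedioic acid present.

0.3744 g

H2C2O4 + 2 NaOH → Na2C2O4 + 2 H2O
n(NaOH) per titration = 0.03570 × 0.04659 = 1.663 × 10^-3 mol
From the 1:2 ratio, n(H2C2O4) in each aliquot = 1/2 × 1.663 × 10^-3 = 8.316 × 10^-4 mol
n(H2C2O4) in the whole flask = 8.316 × 10^-4 × 250.0/50.00 = 4.158 × 10^-3 mol
mass of H2C2O4 = 4.158 × 10^-3 × 90.03 = 0.3744 g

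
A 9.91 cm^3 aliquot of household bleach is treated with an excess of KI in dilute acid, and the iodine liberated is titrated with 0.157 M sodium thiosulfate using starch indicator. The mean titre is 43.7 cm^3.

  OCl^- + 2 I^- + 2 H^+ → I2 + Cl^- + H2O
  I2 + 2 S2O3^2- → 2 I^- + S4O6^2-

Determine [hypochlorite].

0.346 M

n(S2O3^2-) = 0.0437 × 0.157 = 6.86 × 10^-3 mol
n(I2) = n(S2O3^2-)/2 = 3.43 × 10^-3 mol
n(OCl^-) in the aliquot = 3.43 × 10^-3 mol (1:1 ratio)
[OCl^-] = 3.43 × 10^-3 / 0.00991 = 0.346 mol/L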